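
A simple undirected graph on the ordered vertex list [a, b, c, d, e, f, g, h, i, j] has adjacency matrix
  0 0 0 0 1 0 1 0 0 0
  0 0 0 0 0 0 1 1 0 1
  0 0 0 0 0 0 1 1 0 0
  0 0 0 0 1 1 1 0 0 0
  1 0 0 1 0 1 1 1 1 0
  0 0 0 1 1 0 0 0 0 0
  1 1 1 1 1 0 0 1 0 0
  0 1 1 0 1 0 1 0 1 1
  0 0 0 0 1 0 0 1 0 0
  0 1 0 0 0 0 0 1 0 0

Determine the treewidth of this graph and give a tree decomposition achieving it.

Treewidth 2.
Bags: B1 = {e, g, h}  B2 = {b, g, h}  B3 = {d, e, g}  B4 = {d, e, f}  B5 = {a, e, g}  B6 = {c, g, h}  B7 = {b, h, j}  B8 = {e, h, i}
Tree: B1–B2, B1–B3, B3–B4, B3–B5, B1–B6, B2–B7, B1–B8

Every bag has size at most 3, so the width is 3 − 1 = 2 and tw(G) ≤ 2. For the lower bound, the 3 vertices {d, e, g} are pairwise adjacent, and any tree decomposition puts a clique entirely inside one bag — forcing width ≥ 2. Hence tw(G) = 2 exactly.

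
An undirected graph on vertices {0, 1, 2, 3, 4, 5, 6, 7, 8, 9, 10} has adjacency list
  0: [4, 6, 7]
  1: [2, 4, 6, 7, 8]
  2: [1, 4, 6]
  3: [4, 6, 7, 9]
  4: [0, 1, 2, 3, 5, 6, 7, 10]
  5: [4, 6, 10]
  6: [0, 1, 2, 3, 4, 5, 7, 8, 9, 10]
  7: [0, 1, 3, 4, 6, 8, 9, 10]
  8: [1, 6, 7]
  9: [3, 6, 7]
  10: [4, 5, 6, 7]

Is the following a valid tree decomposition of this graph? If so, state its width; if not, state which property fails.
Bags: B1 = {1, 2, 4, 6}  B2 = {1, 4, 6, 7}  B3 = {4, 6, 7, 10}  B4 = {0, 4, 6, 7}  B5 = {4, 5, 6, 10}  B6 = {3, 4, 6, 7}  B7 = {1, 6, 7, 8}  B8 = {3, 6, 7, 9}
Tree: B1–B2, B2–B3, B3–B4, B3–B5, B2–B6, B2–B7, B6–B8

Yes; width 3.

Every vertex of G appears in some bag (union = {0, 1, 2, 3, 4, 5, 6, 7, 8, 9, 10}); every edge is covered by a bag; and for each vertex v the set of bags containing v is connected in the bag tree. The decomposition is therefore valid. The largest bag has 4 vertices, so the width is 3.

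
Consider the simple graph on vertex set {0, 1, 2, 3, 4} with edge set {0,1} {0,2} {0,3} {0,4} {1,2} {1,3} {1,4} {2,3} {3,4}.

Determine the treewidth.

3

A width-3 tree decomposition is:
Bags: B1 = {0, 1, 2, 3}  B2 = {0, 1, 3, 4}
Tree: B1–B2
Every bag has size at most 4, so the width is 4 − 1 = 3 and tw(G) ≤ 3. Conversely, {0, 1, 2, 3} is a clique of size 4, and the vertices of any clique must share a bag in every tree decomposition; so some bag has ≥ 4 vertices and tw(G) ≥ 3. Combining the bounds, tw(G) = 3.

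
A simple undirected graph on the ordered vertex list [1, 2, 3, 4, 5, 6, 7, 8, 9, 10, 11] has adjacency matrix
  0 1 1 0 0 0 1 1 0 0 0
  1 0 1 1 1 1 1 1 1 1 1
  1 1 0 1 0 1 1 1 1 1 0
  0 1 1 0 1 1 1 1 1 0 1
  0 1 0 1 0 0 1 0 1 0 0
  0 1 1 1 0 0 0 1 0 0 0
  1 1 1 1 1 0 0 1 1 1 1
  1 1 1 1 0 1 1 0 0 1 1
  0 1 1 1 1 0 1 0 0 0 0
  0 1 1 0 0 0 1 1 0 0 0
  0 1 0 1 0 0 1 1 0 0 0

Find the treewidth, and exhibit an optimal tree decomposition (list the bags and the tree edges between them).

Every bag has size at most 5, so the width is 5 − 1 = 4 and tw(G) ≤ 4. Conversely, {2, 3, 4, 6, 8} is a clique of size 5, and the vertices of any clique must share a bag in every tree decomposition; so some bag has ≥ 5 vertices and tw(G) ≥ 4. Hence tw(G) = 4 exactly.

Treewidth 4.
Bags: B1 = {2, 3, 4, 7, 8}  B2 = {2, 4, 7, 8, 11}  B3 = {2, 3, 4, 7, 9}  B4 = {1, 2, 3, 7, 8}  B5 = {2, 4, 5, 7, 9}  B6 = {2, 3, 4, 6, 8}  B7 = {2, 3, 7, 8, 10}
Tree: B1–B2, B1–B3, B1–B4, B3–B5, B1–B6, B4–B7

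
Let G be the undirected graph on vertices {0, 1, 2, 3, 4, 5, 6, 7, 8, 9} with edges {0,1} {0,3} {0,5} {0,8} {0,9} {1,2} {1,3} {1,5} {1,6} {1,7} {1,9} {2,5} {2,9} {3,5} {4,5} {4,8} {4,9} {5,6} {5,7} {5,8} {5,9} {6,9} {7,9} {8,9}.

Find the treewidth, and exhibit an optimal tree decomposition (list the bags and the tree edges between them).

Treewidth 3.
One optimal decomposition is:
Bags: B1 = {0, 1, 5, 9}  B2 = {0, 1, 3, 5}  B3 = {0, 5, 8, 9}  B4 = {4, 5, 8, 9}  B5 = {1, 5, 7, 9}  B6 = {1, 2, 5, 9}  B7 = {1, 5, 6, 9}
Tree: B1–B2, B1–B3, B3–B4, B1–B5, B1–B6, B6–B7

Every bag has size at most 4, so the width is 4 − 1 = 3 and tw(G) ≤ 3. For the lower bound, the 4 vertices {0, 5, 8, 9} are pairwise adjacent, and any tree decomposition puts a clique entirely inside one bag — forcing width ≥ 3. Therefore the treewidth is 3.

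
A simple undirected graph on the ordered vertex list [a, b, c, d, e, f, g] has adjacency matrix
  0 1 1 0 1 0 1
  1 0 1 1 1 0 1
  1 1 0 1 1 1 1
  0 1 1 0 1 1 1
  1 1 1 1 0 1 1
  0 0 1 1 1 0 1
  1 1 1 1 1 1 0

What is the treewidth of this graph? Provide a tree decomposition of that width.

Treewidth 4.
One such decomposition:
Bags: B1 = {b, c, d, e, g}  B2 = {c, d, e, f, g}  B3 = {a, b, c, e, g}
Tree: B1–B2, B1–B3

The largest bag has 5 vertices, giving width 4; this decomposition certifies tw(G) ≤ 4. On the other hand G contains the 5-clique {c, d, e, f, g}. A clique must lie in a single bag of any decomposition, so no decomposition can have width below 4. Combining the bounds, tw(G) = 4.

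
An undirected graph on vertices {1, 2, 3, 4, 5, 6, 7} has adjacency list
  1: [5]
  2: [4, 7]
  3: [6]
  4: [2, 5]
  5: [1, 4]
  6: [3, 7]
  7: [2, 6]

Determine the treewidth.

A width-1 tree decomposition is:
Bags: B1 = {1, 5}  B2 = {4, 5}  B3 = {2, 4}  B4 = {2, 7}  B5 = {6, 7}  B6 = {3, 6}
Tree: B1–B2, B2–B3, B3–B4, B4–B5, B5–B6
Every bag has size at most 2, so the width is 2 − 1 = 1 and tw(G) ≤ 1. Since G has at least one edge (e.g. 1–5), it is not an edgeless graph, so tw(G) ≥ 1. Hence tw(G) = 1 exactly.

1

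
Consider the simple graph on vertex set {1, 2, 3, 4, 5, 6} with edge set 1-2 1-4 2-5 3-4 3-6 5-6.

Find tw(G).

A width-2 tree decomposition is:
Bags: B1 = {2, 5, 6}  B2 = {2, 3, 6}  B3 = {2, 3, 4}  B4 = {1, 2, 4}
Tree: B1–B2, B2–B3, B3–B4
Every bag has size at most 3, so the width is 3 − 1 = 2 and tw(G) ≤ 2. For the lower bound, G contains the cycle 2–5–6–3–4–1–2, so G is not a forest; only forests have treewidth ≤ 1, hence tw(G) ≥ 2. Therefore the treewidth is 2.

2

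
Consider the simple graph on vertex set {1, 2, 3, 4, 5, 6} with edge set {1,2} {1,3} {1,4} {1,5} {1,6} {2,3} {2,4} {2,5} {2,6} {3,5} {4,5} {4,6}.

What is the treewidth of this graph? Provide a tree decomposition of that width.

Treewidth 3.
Bags: B1 = {1, 2, 4, 5}  B2 = {1, 2, 4, 6}  B3 = {1, 2, 3, 5}
Tree: B1–B2, B1–B3

Each bag holds 4 vertices, so the decomposition has width 3, which upper-bounds the treewidth. On the other hand G contains the 4-clique {1, 2, 3, 5}. A clique must lie in a single bag of any decomposition, so no decomposition can have width below 3. The upper and lower bounds meet at 3, so that is the treewidth.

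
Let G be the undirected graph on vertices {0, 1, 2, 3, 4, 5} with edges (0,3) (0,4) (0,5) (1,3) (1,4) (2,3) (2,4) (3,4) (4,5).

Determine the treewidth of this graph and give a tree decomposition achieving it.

Each bag holds 3 vertices, so the decomposition has width 2, which upper-bounds the treewidth. For the lower bound, the 3 vertices {0, 3, 4} are pairwise adjacent, and any tree decomposition puts a clique entirely inside one bag — forcing width ≥ 2. Combining the bounds, tw(G) = 2.

Treewidth 2.
One optimal decomposition is:
Bags: B1 = {2, 3, 4}  B2 = {0, 3, 4}  B3 = {0, 4, 5}  B4 = {1, 3, 4}
Tree: B1–B2, B2–B3, B2–B4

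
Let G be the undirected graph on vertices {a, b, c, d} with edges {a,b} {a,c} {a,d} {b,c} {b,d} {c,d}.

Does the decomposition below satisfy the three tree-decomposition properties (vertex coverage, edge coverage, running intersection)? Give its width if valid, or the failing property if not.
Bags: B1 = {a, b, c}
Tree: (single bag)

A tree decomposition must satisfy three properties: every vertex lies in some bag; for every edge, both endpoints lie together in some bag; and for every vertex, the bags containing it form a connected subtree. Here vertex d appears in no bag, so the decomposition is invalid.

No — vertex d appears in no bag.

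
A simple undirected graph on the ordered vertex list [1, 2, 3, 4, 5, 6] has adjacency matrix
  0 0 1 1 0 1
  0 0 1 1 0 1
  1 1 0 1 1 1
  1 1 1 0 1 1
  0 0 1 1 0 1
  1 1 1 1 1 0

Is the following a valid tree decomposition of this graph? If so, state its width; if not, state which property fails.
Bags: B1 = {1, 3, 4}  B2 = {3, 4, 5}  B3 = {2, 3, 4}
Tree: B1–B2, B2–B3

A tree decomposition must satisfy three properties: every vertex lies in some bag; for every edge, both endpoints lie together in some bag; and for every vertex, the bags containing it form a connected subtree. Here vertex 6 appears in no bag, so the decomposition is invalid.

No — vertex 6 appears in no bag.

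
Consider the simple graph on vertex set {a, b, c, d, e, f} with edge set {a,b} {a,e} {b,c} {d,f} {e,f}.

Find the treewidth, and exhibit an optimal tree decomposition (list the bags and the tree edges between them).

Each bag holds 2 vertices, so the decomposition has width 1, which upper-bounds the treewidth. Any graph with an edge has treewidth ≥ 1, and G has the edge d–f. Combining the bounds, tw(G) = 1.

Treewidth 1.
One optimal decomposition is:
Bags: B1 = {d, f}  B2 = {e, f}  B3 = {a, e}  B4 = {a, b}  B5 = {b, c}
Tree: B1–B2, B2–B3, B3–B4, B4–B5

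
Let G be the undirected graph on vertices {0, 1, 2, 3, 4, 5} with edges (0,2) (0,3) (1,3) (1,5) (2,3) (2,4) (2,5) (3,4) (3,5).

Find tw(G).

A width-2 tree decomposition is:
Bags: B1 = {0, 2, 3}  B2 = {2, 3, 5}  B3 = {2, 3, 4}  B4 = {1, 3, 5}
Tree: B1–B2, B2–B3, B2–B4
Each bag holds 3 vertices, so the decomposition has width 2, which upper-bounds the treewidth. Conversely, {1, 3, 5} is a clique of size 3, and the vertices of any clique must share a bag in every tree decomposition; so some bag has ≥ 3 vertices and tw(G) ≥ 2. Hence tw(G) = 2 exactly.

2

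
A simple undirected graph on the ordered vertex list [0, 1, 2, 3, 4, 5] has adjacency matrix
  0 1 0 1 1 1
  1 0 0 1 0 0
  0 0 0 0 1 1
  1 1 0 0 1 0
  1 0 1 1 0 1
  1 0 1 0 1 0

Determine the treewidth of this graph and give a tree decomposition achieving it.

The largest bag has 3 vertices, giving width 2; this decomposition certifies tw(G) ≤ 2. For the lower bound, the 3 vertices {0, 1, 3} are pairwise adjacent, and any tree decomposition puts a clique entirely inside one bag — forcing width ≥ 2. Therefore the treewidth is 2.

Treewidth 2.
Bags: B1 = {0, 4, 5}  B2 = {0, 3, 4}  B3 = {2, 4, 5}  B4 = {0, 1, 3}
Tree: B1–B2, B1–B3, B2–B4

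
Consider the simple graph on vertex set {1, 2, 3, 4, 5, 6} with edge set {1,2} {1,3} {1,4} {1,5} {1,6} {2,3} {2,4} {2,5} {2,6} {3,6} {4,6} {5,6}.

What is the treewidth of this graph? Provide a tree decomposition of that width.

Every bag has size at most 4, so the width is 4 − 1 = 3 and tw(G) ≤ 3. On the other hand G contains the 4-clique {1, 2, 3, 6}. A clique must lie in a single bag of any decomposition, so no decomposition can have width below 3. Therefore the treewidth is 3.

Treewidth 3.
One such decomposition:
Bags: B1 = {1, 2, 5, 6}  B2 = {1, 2, 4, 6}  B3 = {1, 2, 3, 6}
Tree: B1–B2, B2–B3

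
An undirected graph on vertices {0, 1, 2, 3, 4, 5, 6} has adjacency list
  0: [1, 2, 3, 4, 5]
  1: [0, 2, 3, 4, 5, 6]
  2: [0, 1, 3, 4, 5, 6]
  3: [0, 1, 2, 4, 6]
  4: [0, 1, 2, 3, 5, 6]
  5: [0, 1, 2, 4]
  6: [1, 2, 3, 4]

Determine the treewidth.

4

A width-4 tree decomposition is:
Bags: B1 = {0, 1, 2, 3, 4}  B2 = {1, 2, 3, 4, 6}  B3 = {0, 1, 2, 4, 5}
Tree: B1–B2, B1–B3
Each bag holds 5 vertices, so the decomposition has width 4, which upper-bounds the treewidth. On the other hand G contains the 5-clique {0, 1, 2, 3, 4}. A clique must lie in a single bag of any decomposition, so no decomposition can have width below 4. The upper and lower bounds meet at 4, so that is the treewidth.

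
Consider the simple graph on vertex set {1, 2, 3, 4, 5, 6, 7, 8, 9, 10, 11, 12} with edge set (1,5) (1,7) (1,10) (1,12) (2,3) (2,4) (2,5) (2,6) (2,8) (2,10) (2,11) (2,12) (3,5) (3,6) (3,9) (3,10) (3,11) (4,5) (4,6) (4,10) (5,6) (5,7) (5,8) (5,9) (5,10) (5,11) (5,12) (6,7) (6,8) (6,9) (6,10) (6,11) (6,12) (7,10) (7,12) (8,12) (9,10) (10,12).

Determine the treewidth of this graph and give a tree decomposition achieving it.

Each bag holds 5 vertices, so the decomposition has width 4, which upper-bounds the treewidth. For the lower bound, the 5 vertices {1, 5, 7, 10, 12} are pairwise adjacent, and any tree decomposition puts a clique entirely inside one bag — forcing width ≥ 4. The upper and lower bounds meet at 4, so that is the treewidth.

Treewidth 4.
One optimal decomposition is:
Bags: B1 = {2, 3, 5, 6, 10}  B2 = {2, 4, 5, 6, 10}  B3 = {2, 5, 6, 10, 12}  B4 = {2, 3, 5, 6, 11}  B5 = {3, 5, 6, 9, 10}  B6 = {5, 6, 7, 10, 12}  B7 = {2, 5, 6, 8, 12}  B8 = {1, 5, 7, 10, 12}
Tree: B1–B2, B2–B3, B1–B4, B1–B5, B3–B6, B3–B7, B6–B8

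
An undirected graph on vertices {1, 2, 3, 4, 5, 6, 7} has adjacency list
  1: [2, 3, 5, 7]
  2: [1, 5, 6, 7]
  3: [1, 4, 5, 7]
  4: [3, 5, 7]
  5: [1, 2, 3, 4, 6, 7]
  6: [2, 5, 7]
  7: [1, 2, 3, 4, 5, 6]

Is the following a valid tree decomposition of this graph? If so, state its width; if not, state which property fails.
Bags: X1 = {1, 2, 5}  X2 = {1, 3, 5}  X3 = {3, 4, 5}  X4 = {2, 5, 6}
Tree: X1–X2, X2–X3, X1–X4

A tree decomposition must satisfy three properties: every vertex lies in some bag; for every edge, both endpoints lie together in some bag; and for every vertex, the bags containing it form a connected subtree. Here vertex 7 appears in no bag, so the decomposition is invalid.

No — vertex 7 appears in no bag.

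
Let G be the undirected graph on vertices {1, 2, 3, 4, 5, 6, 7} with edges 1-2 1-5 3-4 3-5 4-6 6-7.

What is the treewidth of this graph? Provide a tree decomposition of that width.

The largest bag has 2 vertices, giving width 1; this decomposition certifies tw(G) ≤ 1. Any graph with an edge has treewidth ≥ 1, and G has the edge 2–1. Therefore the treewidth is 1.

Treewidth 1.
Bags: B1 = {1, 2}  B2 = {1, 5}  B3 = {3, 5}  B4 = {3, 4}  B5 = {4, 6}  B6 = {6, 7}
Tree: B1–B2, B2–B3, B3–B4, B4–B5, B5–B6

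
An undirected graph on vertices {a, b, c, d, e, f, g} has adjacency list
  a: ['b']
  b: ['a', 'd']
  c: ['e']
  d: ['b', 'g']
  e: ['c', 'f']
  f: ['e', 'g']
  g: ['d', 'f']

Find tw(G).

A width-1 tree decomposition is:
Bags: B1 = {a, b}  B2 = {b, d}  B3 = {d, g}  B4 = {f, g}  B5 = {e, f}  B6 = {c, e}
Tree: B1–B2, B2–B3, B3–B4, B4–B5, B5–B6
The largest bag has 2 vertices, giving width 1; this decomposition certifies tw(G) ≤ 1. G has an edge, so its treewidth is at least 1. Therefore the treewidth is 1.

1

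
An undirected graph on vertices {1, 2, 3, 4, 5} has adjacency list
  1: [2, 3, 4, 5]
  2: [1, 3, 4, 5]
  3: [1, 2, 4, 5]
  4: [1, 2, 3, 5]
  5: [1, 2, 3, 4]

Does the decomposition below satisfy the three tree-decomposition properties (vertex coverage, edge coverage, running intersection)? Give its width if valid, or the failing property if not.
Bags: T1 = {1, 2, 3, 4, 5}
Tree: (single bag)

Checking the three conditions: (i) the bags cover all of {1, 2, 3, 4, 5}; (ii) for each edge, some bag contains both endpoints; (iii) the bags containing any fixed vertex form a subtree. All hold, so the decomposition is valid with width 5 − 1 = 4.

Yes; width 4.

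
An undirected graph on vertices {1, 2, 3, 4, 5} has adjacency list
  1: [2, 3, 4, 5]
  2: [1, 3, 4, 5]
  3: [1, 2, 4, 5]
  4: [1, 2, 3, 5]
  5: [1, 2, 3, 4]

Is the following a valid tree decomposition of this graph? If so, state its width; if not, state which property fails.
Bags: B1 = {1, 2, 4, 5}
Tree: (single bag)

A tree decomposition must satisfy three properties: every vertex lies in some bag; for every edge, both endpoints lie together in some bag; and for every vertex, the bags containing it form a connected subtree. Here vertex 3 appears in no bag, so the decomposition is invalid.

No — vertex 3 appears in no bag.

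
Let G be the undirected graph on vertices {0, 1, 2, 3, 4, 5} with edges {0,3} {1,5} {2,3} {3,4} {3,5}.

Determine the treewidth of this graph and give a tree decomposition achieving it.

Every bag has size at most 2, so the width is 2 − 1 = 1 and tw(G) ≤ 1. Any graph with an edge has treewidth ≥ 1, and G has the edge 3–4. Combining the bounds, tw(G) = 1.

Treewidth 1.
Bags: B1 = {3, 4}  B2 = {3, 5}  B3 = {2, 3}  B4 = {1, 5}  B5 = {0, 3}
Tree: B1–B2, B2–B3, B2–B4, B3–B5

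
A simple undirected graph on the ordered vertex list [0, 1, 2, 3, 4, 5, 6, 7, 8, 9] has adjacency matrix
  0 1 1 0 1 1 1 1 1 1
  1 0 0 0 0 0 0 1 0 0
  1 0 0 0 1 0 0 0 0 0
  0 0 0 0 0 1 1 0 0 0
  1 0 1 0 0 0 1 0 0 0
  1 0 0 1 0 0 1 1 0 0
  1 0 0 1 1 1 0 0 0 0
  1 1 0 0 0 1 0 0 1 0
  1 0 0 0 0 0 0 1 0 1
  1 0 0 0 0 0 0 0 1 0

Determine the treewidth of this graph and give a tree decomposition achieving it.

The largest bag has 3 vertices, giving width 2; this decomposition certifies tw(G) ≤ 2. For the lower bound, the 3 vertices {0, 2, 4} are pairwise adjacent, and any tree decomposition puts a clique entirely inside one bag — forcing width ≥ 2. Combining the bounds, tw(G) = 2.

Treewidth 2.
One optimal decomposition is:
Bags: B1 = {0, 7, 8}  B2 = {0, 8, 9}  B3 = {0, 5, 7}  B4 = {0, 5, 6}  B5 = {0, 1, 7}  B6 = {0, 4, 6}  B7 = {3, 5, 6}  B8 = {0, 2, 4}
Tree: B1–B2, B1–B3, B3–B4, B3–B5, B4–B6, B4–B7, B6–B8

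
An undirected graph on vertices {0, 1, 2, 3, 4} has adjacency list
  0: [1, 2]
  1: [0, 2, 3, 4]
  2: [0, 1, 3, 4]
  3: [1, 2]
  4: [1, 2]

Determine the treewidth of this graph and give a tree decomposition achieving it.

Every bag has size at most 3, so the width is 3 − 1 = 2 and tw(G) ≤ 2. On the other hand G contains the 3-clique {0, 1, 2}. A clique must lie in a single bag of any decomposition, so no decomposition can have width below 2. Hence tw(G) = 2 exactly.

Treewidth 2.
One such decomposition:
Bags: B1 = {1, 2, 3}  B2 = {0, 1, 2}  B3 = {1, 2, 4}
Tree: B1–B2, B1–B3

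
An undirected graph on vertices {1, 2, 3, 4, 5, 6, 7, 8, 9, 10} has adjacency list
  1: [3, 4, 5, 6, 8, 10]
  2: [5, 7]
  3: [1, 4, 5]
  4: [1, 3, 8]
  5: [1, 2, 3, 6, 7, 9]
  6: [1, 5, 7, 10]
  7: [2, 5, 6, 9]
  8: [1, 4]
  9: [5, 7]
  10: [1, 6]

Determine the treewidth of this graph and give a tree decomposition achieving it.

Treewidth 2.
One such decomposition:
Bags: B1 = {1, 5, 6}  B2 = {1, 3, 5}  B3 = {5, 6, 7}  B4 = {1, 3, 4}  B5 = {1, 4, 8}  B6 = {2, 5, 7}  B7 = {5, 7, 9}  B8 = {1, 6, 10}
Tree: B1–B2, B1–B3, B2–B4, B4–B5, B3–B6, B3–B7, B1–B8

The largest bag has 3 vertices, giving width 2; this decomposition certifies tw(G) ≤ 2. For the lower bound, the 3 vertices {1, 4, 8} are pairwise adjacent, and any tree decomposition puts a clique entirely inside one bag — forcing width ≥ 2. Therefore the treewidth is 2.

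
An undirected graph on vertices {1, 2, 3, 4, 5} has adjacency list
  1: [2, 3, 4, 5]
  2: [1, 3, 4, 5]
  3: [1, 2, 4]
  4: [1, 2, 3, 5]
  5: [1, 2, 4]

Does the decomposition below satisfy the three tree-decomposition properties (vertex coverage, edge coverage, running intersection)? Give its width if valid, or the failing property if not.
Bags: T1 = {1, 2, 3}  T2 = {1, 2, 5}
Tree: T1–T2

A tree decomposition must satisfy three properties: every vertex lies in some bag; for every edge, both endpoints lie together in some bag; and for every vertex, the bags containing it form a connected subtree. Here vertex 4 appears in no bag, so the decomposition is invalid.

No — vertex 4 appears in no bag.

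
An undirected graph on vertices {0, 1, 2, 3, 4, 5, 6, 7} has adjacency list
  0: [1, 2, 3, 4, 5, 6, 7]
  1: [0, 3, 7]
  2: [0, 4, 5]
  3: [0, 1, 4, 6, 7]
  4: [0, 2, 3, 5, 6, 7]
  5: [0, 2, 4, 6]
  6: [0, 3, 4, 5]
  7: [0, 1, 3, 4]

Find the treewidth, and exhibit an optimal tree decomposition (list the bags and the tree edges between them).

Treewidth 3.
One such decomposition:
Bags: B1 = {0, 3, 4, 7}  B2 = {0, 3, 4, 6}  B3 = {0, 4, 5, 6}  B4 = {0, 1, 3, 7}  B5 = {0, 2, 4, 5}
Tree: B1–B2, B2–B3, B1–B4, B3–B5

Every bag has size at most 4, so the width is 4 − 1 = 3 and tw(G) ≤ 3. On the other hand G contains the 4-clique {0, 1, 3, 7}. A clique must lie in a single bag of any decomposition, so no decomposition can have width below 3. Combining the bounds, tw(G) = 3.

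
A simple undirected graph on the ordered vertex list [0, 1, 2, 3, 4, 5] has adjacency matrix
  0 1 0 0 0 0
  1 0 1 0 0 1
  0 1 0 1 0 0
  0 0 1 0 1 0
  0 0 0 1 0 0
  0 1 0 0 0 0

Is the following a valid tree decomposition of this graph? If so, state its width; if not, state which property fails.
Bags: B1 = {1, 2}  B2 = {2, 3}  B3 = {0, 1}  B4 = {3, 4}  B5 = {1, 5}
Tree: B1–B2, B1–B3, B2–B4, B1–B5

Vertex coverage: the bags together contain {0, 1, 2, 3, 4, 5}, the full vertex set. Edge coverage: each edge of G has both endpoints in at least one bag. Running intersection: for every vertex, the bags containing it form a connected subtree. All three properties hold, so this is a valid tree decomposition of width max|bag| − 1 = 1, and hence tw(G) ≤ 1.

Yes; width 1.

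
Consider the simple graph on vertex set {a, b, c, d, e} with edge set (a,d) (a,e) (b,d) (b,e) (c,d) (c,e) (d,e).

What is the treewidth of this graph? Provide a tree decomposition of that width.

The largest bag has 3 vertices, giving width 2; this decomposition certifies tw(G) ≤ 2. Conversely, {c, d, e} is a clique of size 3, and the vertices of any clique must share a bag in every tree decomposition; so some bag has ≥ 3 vertices and tw(G) ≥ 2. Hence tw(G) = 2 exactly.

Treewidth 2.
One optimal decomposition is:
Bags: B1 = {b, d, e}  B2 = {a, d, e}  B3 = {c, d, e}
Tree: B1–B2, B1–B3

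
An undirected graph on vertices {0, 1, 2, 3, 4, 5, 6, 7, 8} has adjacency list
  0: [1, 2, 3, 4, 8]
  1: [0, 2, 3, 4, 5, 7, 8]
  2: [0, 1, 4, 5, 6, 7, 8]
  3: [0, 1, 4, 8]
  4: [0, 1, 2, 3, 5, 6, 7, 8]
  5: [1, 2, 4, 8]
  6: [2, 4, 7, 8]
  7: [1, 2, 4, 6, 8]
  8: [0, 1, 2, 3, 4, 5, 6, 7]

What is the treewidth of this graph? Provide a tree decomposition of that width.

The largest bag has 5 vertices, giving width 4; this decomposition certifies tw(G) ≤ 4. For the lower bound, the 5 vertices {0, 1, 2, 4, 8} are pairwise adjacent, and any tree decomposition puts a clique entirely inside one bag — forcing width ≥ 4. Hence tw(G) = 4 exactly.

Treewidth 4.
One optimal decomposition is:
Bags: B1 = {1, 2, 4, 5, 8}  B2 = {0, 1, 2, 4, 8}  B3 = {1, 2, 4, 7, 8}  B4 = {2, 4, 6, 7, 8}  B5 = {0, 1, 3, 4, 8}
Tree: B1–B2, B2–B3, B3–B4, B2–B5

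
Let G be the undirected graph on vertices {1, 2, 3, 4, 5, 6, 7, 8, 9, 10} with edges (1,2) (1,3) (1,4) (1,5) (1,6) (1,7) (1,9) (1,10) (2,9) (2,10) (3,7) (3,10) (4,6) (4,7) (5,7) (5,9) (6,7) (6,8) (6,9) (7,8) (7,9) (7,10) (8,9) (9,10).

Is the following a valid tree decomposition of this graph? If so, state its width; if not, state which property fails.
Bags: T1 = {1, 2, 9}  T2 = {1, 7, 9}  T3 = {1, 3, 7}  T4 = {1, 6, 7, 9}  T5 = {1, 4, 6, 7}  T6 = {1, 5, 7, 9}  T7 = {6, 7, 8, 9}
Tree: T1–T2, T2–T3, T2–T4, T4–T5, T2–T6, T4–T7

No — vertex 10 appears in no bag.

A tree decomposition must satisfy three properties: every vertex lies in some bag; for every edge, both endpoints lie together in some bag; and for every vertex, the bags containing it form a connected subtree. Here vertex 10 appears in no bag, so the decomposition is invalid.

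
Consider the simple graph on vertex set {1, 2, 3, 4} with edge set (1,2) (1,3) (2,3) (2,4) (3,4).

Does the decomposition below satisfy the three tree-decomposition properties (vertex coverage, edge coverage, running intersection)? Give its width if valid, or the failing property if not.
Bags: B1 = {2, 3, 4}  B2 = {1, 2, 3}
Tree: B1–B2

Checking the three conditions: (i) the bags cover all of {1, 2, 3, 4}; (ii) for each edge, some bag contains both endpoints; (iii) the bags containing any fixed vertex form a subtree. All hold, so the decomposition is valid with width 3 − 1 = 2.

Yes; width 2.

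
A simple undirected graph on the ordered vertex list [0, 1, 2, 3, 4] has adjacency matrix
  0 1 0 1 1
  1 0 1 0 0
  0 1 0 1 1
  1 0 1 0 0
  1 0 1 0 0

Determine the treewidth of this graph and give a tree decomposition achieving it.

Treewidth 2.
One such decomposition:
Bags: B1 = {0, 2, 4}  B2 = {0, 1, 2}  B3 = {0, 2, 3}
Tree: B1–B2, B2–B3

The largest bag has 3 vertices, giving width 2; this decomposition certifies tw(G) ≤ 2. For the lower bound, G contains the cycle 0–4–2–1–0, so G is not a forest; only forests have treewidth ≤ 1, hence tw(G) ≥ 2. Therefore the treewidth is 2.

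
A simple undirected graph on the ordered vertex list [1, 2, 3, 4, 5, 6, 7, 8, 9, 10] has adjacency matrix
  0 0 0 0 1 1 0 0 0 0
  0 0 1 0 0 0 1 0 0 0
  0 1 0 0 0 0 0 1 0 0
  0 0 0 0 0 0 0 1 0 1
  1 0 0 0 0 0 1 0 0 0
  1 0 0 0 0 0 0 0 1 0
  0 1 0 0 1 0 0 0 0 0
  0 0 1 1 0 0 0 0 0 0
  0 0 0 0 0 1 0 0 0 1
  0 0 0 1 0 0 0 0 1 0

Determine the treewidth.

2

A width-2 tree decomposition is:
Bags: B1 = {4, 8, 10}  B2 = {8, 9, 10}  B3 = {6, 8, 9}  B4 = {1, 6, 8}  B5 = {1, 5, 8}  B6 = {5, 7, 8}  B7 = {2, 7, 8}  B8 = {2, 3, 8}
Tree: B1–B2, B2–B3, B3–B4, B4–B5, B5–B6, B6–B7, B7–B8
Each bag holds 3 vertices, so the decomposition has width 2, which upper-bounds the treewidth. The edges 8–4–10–9–6–1–5–7–2–3–8 form a cycle, so G is not a tree and its treewidth is at least 2. Combining the bounds, tw(G) = 2.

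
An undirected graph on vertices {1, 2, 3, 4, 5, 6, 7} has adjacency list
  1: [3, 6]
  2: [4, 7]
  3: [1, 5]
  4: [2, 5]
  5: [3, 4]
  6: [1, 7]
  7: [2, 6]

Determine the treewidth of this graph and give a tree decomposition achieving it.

The largest bag has 3 vertices, giving width 2; this decomposition certifies tw(G) ≤ 2. The edges 5–4–2–7–6–1–3–5 form a cycle, so G is not a tree and its treewidth is at least 2. Therefore the treewidth is 2.

Treewidth 2.
One such decomposition:
Bags: B1 = {2, 4, 5}  B2 = {2, 5, 7}  B3 = {5, 6, 7}  B4 = {1, 5, 6}  B5 = {1, 3, 5}
Tree: B1–B2, B2–B3, B3–B4, B4–B5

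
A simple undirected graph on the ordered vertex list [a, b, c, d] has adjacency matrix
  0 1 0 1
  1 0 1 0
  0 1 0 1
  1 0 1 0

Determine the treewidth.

A width-2 tree decomposition is:
Bags: B1 = {b, c, d}  B2 = {a, b, d}
Tree: B1–B2
Every bag has size at most 3, so the width is 3 − 1 = 2 and tw(G) ≤ 2. For the lower bound, G contains the cycle d–c–b–a–d, so G is not a forest; only forests have treewidth ≤ 1, hence tw(G) ≥ 2. The upper and lower bounds meet at 2, so that is the treewidth.

2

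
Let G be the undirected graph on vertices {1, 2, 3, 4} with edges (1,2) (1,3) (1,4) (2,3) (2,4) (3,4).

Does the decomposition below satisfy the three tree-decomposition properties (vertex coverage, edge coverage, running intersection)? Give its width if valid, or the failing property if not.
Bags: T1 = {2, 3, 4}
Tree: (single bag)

No — vertex 1 appears in no bag.

A tree decomposition must satisfy three properties: every vertex lies in some bag; for every edge, both endpoints lie together in some bag; and for every vertex, the bags containing it form a connected subtree. Here vertex 1 appears in no bag, so the decomposition is invalid.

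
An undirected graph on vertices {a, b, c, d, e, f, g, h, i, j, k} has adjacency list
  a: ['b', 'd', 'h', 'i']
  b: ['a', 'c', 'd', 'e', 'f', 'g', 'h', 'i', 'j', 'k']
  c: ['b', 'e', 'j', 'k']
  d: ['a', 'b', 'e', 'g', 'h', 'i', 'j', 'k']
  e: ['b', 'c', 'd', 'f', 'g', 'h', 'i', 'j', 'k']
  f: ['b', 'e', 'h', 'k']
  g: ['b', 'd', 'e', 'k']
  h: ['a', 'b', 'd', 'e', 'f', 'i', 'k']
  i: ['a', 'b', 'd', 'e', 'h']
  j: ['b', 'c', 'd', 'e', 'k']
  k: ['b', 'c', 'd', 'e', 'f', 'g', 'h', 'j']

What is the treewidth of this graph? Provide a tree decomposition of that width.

Every bag has size at most 5, so the width is 5 − 1 = 4 and tw(G) ≤ 4. On the other hand G contains the 5-clique {b, d, e, g, k}. A clique must lie in a single bag of any decomposition, so no decomposition can have width below 4. Hence tw(G) = 4 exactly.

Treewidth 4.
One optimal decomposition is:
Bags: B1 = {b, d, e, h, i}  B2 = {b, d, e, h, k}  B3 = {b, d, e, j, k}  B4 = {b, e, f, h, k}  B5 = {a, b, d, h, i}  B6 = {b, d, e, g, k}  B7 = {b, c, e, j, k}
Tree: B1–B2, B2–B3, B2–B4, B1–B5, B2–B6, B3–B7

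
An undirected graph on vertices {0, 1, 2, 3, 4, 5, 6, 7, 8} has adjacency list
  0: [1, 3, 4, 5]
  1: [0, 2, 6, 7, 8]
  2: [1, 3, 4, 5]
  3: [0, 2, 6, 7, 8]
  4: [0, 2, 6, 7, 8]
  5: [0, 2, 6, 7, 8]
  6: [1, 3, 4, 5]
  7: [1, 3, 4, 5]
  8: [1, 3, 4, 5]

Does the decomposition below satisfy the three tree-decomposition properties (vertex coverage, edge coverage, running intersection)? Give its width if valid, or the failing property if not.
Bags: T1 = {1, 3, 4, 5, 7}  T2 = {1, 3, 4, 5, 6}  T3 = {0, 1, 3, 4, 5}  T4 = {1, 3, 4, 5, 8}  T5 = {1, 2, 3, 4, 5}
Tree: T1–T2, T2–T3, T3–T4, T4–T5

Yes; width 4.

Vertex coverage: the bags together contain {0, 1, 2, 3, 4, 5, 6, 7, 8}, the full vertex set. Edge coverage: each edge of G has both endpoints in at least one bag. Running intersection: for every vertex, the bags containing it form a connected subtree. All three properties hold, so this is a valid tree decomposition of width max|bag| − 1 = 4, and hence tw(G) ≤ 4.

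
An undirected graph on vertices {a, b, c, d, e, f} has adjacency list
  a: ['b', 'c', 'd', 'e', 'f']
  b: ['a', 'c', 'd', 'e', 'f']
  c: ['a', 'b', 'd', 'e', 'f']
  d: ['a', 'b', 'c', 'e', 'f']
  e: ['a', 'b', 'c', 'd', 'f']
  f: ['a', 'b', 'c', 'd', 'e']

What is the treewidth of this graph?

5

A width-5 tree decomposition is:
Bags: B1 = {a, b, c, d, e, f}
Tree: (single bag)
With just one bag of size 6, the width is 6 − 1 = 5, so tw(G) ≤ 5. For the lower bound, the 6 vertices {a, b, c, d, e, f} are pairwise adjacent, and any tree decomposition puts a clique entirely inside one bag — forcing width ≥ 5. Combining the bounds, tw(G) = 5.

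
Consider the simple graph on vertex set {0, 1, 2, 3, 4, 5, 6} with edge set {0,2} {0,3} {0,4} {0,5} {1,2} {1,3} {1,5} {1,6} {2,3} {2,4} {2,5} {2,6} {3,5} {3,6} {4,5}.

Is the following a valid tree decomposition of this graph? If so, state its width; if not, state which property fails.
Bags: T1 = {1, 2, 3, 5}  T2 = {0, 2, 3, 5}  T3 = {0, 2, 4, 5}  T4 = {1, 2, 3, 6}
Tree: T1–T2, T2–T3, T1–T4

Yes; width 3.

Vertex coverage: the bags together contain {0, 1, 2, 3, 4, 5, 6}, the full vertex set. Edge coverage: each edge of G has both endpoints in at least one bag. Running intersection: for every vertex, the bags containing it form a connected subtree. All three properties hold, so this is a valid tree decomposition of width max|bag| − 1 = 3, and hence tw(G) ≤ 3.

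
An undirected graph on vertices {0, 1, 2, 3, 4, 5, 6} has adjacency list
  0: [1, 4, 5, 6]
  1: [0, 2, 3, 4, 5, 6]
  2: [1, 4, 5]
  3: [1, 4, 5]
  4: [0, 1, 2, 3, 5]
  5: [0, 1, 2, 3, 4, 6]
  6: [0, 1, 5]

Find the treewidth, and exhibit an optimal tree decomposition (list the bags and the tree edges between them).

Treewidth 3.
Bags: B1 = {0, 1, 4, 5}  B2 = {1, 3, 4, 5}  B3 = {1, 2, 4, 5}  B4 = {0, 1, 5, 6}
Tree: B1–B2, B1–B3, B1–B4

Every bag has size at most 4, so the width is 4 − 1 = 3 and tw(G) ≤ 3. On the other hand G contains the 4-clique {0, 1, 4, 5}. A clique must lie in a single bag of any decomposition, so no decomposition can have width below 3. Combining the bounds, tw(G) = 3.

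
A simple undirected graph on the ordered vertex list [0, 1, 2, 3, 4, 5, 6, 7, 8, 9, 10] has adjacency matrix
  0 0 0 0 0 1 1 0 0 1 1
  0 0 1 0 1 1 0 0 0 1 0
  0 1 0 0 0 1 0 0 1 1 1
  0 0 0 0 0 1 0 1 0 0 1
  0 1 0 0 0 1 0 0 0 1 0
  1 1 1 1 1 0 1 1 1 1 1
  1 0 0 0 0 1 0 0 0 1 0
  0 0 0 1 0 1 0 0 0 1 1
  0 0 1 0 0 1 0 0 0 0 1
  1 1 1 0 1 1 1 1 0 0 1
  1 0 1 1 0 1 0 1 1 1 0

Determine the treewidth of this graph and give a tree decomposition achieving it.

Treewidth 3.
One optimal decomposition is:
Bags: B1 = {2, 5, 9, 10}  B2 = {5, 7, 9, 10}  B3 = {2, 5, 8, 10}  B4 = {0, 5, 9, 10}  B5 = {1, 2, 5, 9}  B6 = {0, 5, 6, 9}  B7 = {1, 4, 5, 9}  B8 = {3, 5, 7, 10}
Tree: B1–B2, B1–B3, B2–B4, B1–B5, B4–B6, B5–B7, B2–B8

Every bag has size at most 4, so the width is 4 − 1 = 3 and tw(G) ≤ 3. On the other hand G contains the 4-clique {2, 5, 8, 10}. A clique must lie in a single bag of any decomposition, so no decomposition can have width below 3. The upper and lower bounds meet at 3, so that is the treewidth.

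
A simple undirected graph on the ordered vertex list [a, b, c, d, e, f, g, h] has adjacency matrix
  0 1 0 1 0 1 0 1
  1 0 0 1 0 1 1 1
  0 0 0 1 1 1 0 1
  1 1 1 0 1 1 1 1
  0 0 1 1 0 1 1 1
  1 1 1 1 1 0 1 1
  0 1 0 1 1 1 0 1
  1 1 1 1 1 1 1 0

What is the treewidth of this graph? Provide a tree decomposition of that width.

Treewidth 4.
One optimal decomposition is:
Bags: B1 = {d, e, f, g, h}  B2 = {c, d, e, f, h}  B3 = {b, d, f, g, h}  B4 = {a, b, d, f, h}
Tree: B1–B2, B1–B3, B3–B4

Each bag holds 5 vertices, so the decomposition has width 4, which upper-bounds the treewidth. On the other hand G contains the 5-clique {d, e, f, g, h}. A clique must lie in a single bag of any decomposition, so no decomposition can have width below 4. Therefore the treewidth is 4.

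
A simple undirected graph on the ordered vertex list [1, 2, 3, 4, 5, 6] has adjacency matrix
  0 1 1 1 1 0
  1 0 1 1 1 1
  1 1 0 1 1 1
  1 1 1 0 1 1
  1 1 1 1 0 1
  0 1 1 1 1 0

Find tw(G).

A width-4 tree decomposition is:
Bags: B1 = {1, 2, 3, 4, 5}  B2 = {2, 3, 4, 5, 6}
Tree: B1–B2
Each bag holds 5 vertices, so the decomposition has width 4, which upper-bounds the treewidth. Conversely, {1, 2, 3, 4, 5} is a clique of size 5, and the vertices of any clique must share a bag in every tree decomposition; so some bag has ≥ 5 vertices and tw(G) ≥ 4. The upper and lower bounds meet at 4, so that is the treewidth.

4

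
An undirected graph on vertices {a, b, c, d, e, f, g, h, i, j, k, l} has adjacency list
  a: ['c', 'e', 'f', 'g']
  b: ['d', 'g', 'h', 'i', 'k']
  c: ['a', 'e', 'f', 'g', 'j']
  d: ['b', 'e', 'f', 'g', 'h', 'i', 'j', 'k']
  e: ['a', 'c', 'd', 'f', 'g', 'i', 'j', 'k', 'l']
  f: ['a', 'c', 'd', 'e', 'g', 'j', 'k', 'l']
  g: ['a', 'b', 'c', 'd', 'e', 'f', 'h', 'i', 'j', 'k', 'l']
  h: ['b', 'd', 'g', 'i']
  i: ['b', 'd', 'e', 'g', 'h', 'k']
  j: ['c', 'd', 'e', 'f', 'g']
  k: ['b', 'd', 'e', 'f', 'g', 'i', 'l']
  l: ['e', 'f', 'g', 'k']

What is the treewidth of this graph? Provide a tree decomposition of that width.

The largest bag has 5 vertices, giving width 4; this decomposition certifies tw(G) ≤ 4. On the other hand G contains the 5-clique {d, e, f, g, j}. A clique must lie in a single bag of any decomposition, so no decomposition can have width below 4. The upper and lower bounds meet at 4, so that is the treewidth.

Treewidth 4.
One such decomposition:
Bags: B1 = {d, e, f, g, k}  B2 = {d, e, g, i, k}  B3 = {d, e, f, g, j}  B4 = {c, e, f, g, j}  B5 = {b, d, g, i, k}  B6 = {b, d, g, h, i}  B7 = {a, c, e, f, g}  B8 = {e, f, g, k, l}
Tree: B1–B2, B1–B3, B3–B4, B2–B5, B5–B6, B4–B7, B1–B8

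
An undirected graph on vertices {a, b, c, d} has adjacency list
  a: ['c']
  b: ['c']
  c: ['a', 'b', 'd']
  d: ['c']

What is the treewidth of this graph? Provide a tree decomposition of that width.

Each bag holds 2 vertices, so the decomposition has width 1, which upper-bounds the treewidth. Since G has at least one edge (e.g. c–b), it is not an edgeless graph, so tw(G) ≥ 1. Therefore the treewidth is 1.

Treewidth 1.
One optimal decomposition is:
Bags: B1 = {b, c}  B2 = {a, c}  B3 = {c, d}
Tree: B1–B2, B2–B3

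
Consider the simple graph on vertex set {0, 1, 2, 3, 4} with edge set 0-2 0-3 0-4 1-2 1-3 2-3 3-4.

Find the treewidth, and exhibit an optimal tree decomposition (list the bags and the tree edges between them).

Each bag holds 3 vertices, so the decomposition has width 2, which upper-bounds the treewidth. Conversely, {0, 2, 3} is a clique of size 3, and the vertices of any clique must share a bag in every tree decomposition; so some bag has ≥ 3 vertices and tw(G) ≥ 2. Therefore the treewidth is 2.

Treewidth 2.
One such decomposition:
Bags: B1 = {0, 2, 3}  B2 = {0, 3, 4}  B3 = {1, 2, 3}
Tree: B1–B2, B1–B3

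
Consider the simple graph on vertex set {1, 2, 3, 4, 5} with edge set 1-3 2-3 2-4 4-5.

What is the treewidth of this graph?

1

A width-1 tree decomposition is:
Bags: B1 = {4, 5}  B2 = {2, 4}  B3 = {2, 3}  B4 = {1, 3}
Tree: B1–B2, B2–B3, B3–B4
Each bag holds 2 vertices, so the decomposition has width 1, which upper-bounds the treewidth. G has an edge, so its treewidth is at least 1. Hence tw(G) = 1 exactly.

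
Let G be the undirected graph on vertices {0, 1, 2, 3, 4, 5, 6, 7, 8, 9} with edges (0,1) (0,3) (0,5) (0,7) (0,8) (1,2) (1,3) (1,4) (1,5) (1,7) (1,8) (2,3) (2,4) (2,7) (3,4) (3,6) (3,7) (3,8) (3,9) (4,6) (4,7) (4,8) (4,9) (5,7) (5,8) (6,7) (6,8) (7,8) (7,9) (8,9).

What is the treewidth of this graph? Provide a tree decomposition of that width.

Every bag has size at most 5, so the width is 5 − 1 = 4 and tw(G) ≤ 4. Conversely, {0, 1, 3, 7, 8} is a clique of size 5, and the vertices of any clique must share a bag in every tree decomposition; so some bag has ≥ 5 vertices and tw(G) ≥ 4. Hence tw(G) = 4 exactly.

Treewidth 4.
One such decomposition:
Bags: B1 = {1, 3, 4, 7, 8}  B2 = {0, 1, 3, 7, 8}  B3 = {3, 4, 6, 7, 8}  B4 = {3, 4, 7, 8, 9}  B5 = {0, 1, 5, 7, 8}  B6 = {1, 2, 3, 4, 7}
Tree: B1–B2, B1–B3, B3–B4, B2–B5, B1–B6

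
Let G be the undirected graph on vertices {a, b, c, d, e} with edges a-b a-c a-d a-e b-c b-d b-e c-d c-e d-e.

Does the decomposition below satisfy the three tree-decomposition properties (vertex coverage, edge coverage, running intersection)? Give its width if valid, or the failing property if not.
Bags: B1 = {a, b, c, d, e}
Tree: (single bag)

Vertex coverage: the bags together contain {a, b, c, d, e}, the full vertex set. Edge coverage: each edge of G has both endpoints in at least one bag. Running intersection: for every vertex, the bags containing it form a connected subtree. All three properties hold, so this is a valid tree decomposition of width max|bag| − 1 = 4, and hence tw(G) ≤ 4.

Yes; width 4.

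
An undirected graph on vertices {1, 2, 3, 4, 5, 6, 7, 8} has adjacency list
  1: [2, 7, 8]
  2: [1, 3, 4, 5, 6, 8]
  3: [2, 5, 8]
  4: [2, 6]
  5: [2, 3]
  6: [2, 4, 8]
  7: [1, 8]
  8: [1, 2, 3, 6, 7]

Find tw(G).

A width-2 tree decomposition is:
Bags: B1 = {1, 2, 8}  B2 = {1, 7, 8}  B3 = {2, 3, 8}  B4 = {2, 3, 5}  B5 = {2, 6, 8}  B6 = {2, 4, 6}
Tree: B1–B2, B1–B3, B3–B4, B3–B5, B5–B6
Each bag holds 3 vertices, so the decomposition has width 2, which upper-bounds the treewidth. Conversely, {1, 2, 8} is a clique of size 3, and the vertices of any clique must share a bag in every tree decomposition; so some bag has ≥ 3 vertices and tw(G) ≥ 2. The upper and lower bounds meet at 2, so that is the treewidth.

2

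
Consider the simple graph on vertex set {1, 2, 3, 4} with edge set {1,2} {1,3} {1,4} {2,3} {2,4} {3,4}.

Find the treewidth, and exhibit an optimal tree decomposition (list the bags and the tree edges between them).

Treewidth 3.
One optimal decomposition is:
Bags: B1 = {1, 2, 3, 4}
Tree: (single bag)

With just one bag of size 4, the width is 4 − 1 = 3, so tw(G) ≤ 3. Conversely, {1, 2, 3, 4} is a clique of size 4, and the vertices of any clique must share a bag in every tree decomposition; so some bag has ≥ 4 vertices and tw(G) ≥ 3. Hence tw(G) = 3 exactly.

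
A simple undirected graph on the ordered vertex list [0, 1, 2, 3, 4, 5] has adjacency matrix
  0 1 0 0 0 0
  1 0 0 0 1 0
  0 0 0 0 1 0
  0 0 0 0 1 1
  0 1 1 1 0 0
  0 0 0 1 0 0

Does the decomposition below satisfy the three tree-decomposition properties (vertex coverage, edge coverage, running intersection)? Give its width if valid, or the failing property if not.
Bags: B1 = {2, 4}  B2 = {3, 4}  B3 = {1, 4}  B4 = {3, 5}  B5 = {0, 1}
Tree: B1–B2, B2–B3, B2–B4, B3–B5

Checking the three conditions: (i) the bags cover all of {0, 1, 2, 3, 4, 5}; (ii) for each edge, some bag contains both endpoints; (iii) the bags containing any fixed vertex form a subtree. All hold, so the decomposition is valid with width 2 − 1 = 1.

Yes; width 1.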